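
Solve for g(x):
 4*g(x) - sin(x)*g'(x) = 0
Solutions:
 g(x) = C1*(cos(x)^2 - 2*cos(x) + 1)/(cos(x)^2 + 2*cos(x) + 1)


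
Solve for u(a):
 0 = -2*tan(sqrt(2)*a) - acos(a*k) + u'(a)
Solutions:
 u(a) = C1 + Piecewise((a*acos(a*k) - sqrt(-a^2*k^2 + 1)/k, Ne(k, 0)), (pi*a/2, True)) - sqrt(2)*log(cos(sqrt(2)*a))


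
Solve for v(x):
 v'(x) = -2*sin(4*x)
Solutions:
 v(x) = C1 + cos(4*x)/2


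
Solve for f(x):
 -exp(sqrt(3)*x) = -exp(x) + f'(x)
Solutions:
 f(x) = C1 + exp(x) - sqrt(3)*exp(sqrt(3)*x)/3


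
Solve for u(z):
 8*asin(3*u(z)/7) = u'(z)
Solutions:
 Integral(1/asin(3*_y/7), (_y, u(z))) = C1 + 8*z


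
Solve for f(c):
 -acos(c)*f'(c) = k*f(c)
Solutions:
 f(c) = C1*exp(-k*Integral(1/acos(c), c))


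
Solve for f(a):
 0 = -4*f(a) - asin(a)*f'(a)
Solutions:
 f(a) = C1*exp(-4*Integral(1/asin(a), a))


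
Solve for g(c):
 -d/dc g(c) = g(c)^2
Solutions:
 g(c) = 1/(C1 + c)


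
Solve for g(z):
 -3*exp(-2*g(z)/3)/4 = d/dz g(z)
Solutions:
 g(z) = 3*log(-sqrt(C1 - 3*z)) - 3*log(6)/2
 g(z) = 3*log(C1 - 3*z)/2 - 3*log(6)/2


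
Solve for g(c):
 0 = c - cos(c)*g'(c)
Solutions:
 g(c) = C1 + Integral(c/cos(c), c)


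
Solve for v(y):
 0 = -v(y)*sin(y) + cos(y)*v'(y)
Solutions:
 v(y) = C1/cos(y)


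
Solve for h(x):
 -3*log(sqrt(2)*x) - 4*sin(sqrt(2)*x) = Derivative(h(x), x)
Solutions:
 h(x) = C1 - 3*x*log(x) - 3*x*log(2)/2 + 3*x + 2*sqrt(2)*cos(sqrt(2)*x)


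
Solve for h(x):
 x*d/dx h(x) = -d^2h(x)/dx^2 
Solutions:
 h(x) = C1 + C2*erf(sqrt(2)*x/2)


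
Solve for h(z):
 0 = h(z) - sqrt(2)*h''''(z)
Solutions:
 h(z) = C1*exp(-2^(7/8)*z/2) + C2*exp(2^(7/8)*z/2) + C3*sin(2^(7/8)*z/2) + C4*cos(2^(7/8)*z/2)


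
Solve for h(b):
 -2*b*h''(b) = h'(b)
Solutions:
 h(b) = C1 + C2*sqrt(b)


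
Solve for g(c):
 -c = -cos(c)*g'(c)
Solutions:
 g(c) = C1 + Integral(c/cos(c), c)


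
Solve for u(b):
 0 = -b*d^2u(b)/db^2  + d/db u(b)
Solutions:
 u(b) = C1 + C2*b^2


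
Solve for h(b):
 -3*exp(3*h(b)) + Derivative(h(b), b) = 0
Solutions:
 h(b) = log(-1/(C1 + 9*b))/3
 h(b) = log((-1/(C1 + 3*b))^(1/3)*(-3^(2/3) - 3*3^(1/6)*I)/6)
 h(b) = log((-1/(C1 + 3*b))^(1/3)*(-3^(2/3) + 3*3^(1/6)*I)/6)


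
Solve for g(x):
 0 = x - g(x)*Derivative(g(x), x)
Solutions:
 g(x) = -sqrt(C1 + x^2)
 g(x) = sqrt(C1 + x^2)


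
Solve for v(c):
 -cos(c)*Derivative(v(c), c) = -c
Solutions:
 v(c) = C1 + Integral(c/cos(c), c)


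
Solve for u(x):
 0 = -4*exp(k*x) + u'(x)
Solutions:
 u(x) = C1 + 4*exp(k*x)/k


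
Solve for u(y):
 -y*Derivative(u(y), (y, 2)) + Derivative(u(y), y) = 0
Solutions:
 u(y) = C1 + C2*y^2


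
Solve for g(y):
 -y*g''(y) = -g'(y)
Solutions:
 g(y) = C1 + C2*y^2


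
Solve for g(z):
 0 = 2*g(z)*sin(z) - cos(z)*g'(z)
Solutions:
 g(z) = C1/cos(z)^2


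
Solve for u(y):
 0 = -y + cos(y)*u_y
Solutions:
 u(y) = C1 + Integral(y/cos(y), y)


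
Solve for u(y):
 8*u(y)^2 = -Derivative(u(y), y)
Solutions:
 u(y) = 1/(C1 + 8*y)


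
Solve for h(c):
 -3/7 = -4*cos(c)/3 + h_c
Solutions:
 h(c) = C1 - 3*c/7 + 4*sin(c)/3


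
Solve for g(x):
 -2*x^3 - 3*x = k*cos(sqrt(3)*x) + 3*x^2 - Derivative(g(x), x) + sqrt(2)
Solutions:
 g(x) = C1 + sqrt(3)*k*sin(sqrt(3)*x)/3 + x^4/2 + x^3 + 3*x^2/2 + sqrt(2)*x


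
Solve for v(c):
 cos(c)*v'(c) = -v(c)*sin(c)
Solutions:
 v(c) = C1*cos(c)


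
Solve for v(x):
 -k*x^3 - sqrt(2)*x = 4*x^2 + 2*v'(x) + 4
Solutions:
 v(x) = C1 - k*x^4/8 - 2*x^3/3 - sqrt(2)*x^2/4 - 2*x


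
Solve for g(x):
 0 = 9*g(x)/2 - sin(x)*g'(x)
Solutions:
 g(x) = C1*(cos(x) - 1)^(1/4)*(cos(x)^2 - 2*cos(x) + 1)/((cos(x) + 1)^(1/4)*(cos(x)^2 + 2*cos(x) + 1))


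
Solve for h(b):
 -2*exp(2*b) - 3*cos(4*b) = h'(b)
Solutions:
 h(b) = C1 - exp(2*b) - 3*sin(4*b)/4


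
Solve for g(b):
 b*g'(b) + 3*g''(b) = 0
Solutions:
 g(b) = C1 + C2*erf(sqrt(6)*b/6)


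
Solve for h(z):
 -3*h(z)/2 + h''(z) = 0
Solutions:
 h(z) = C1*exp(-sqrt(6)*z/2) + C2*exp(sqrt(6)*z/2)


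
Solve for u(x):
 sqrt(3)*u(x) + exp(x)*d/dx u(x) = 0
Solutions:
 u(x) = C1*exp(sqrt(3)*exp(-x))


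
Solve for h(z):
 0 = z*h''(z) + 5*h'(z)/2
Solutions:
 h(z) = C1 + C2/z^(3/2)


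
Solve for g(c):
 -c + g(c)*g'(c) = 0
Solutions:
 g(c) = -sqrt(C1 + c^2)
 g(c) = sqrt(C1 + c^2)


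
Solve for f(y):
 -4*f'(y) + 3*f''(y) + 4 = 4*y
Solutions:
 f(y) = C1 + C2*exp(4*y/3) - y^2/2 + y/4


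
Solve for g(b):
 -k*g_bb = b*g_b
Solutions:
 g(b) = C1 + C2*sqrt(k)*erf(sqrt(2)*b*sqrt(1/k)/2)


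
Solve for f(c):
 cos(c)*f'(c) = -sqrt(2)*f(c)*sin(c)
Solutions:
 f(c) = C1*cos(c)^(sqrt(2))


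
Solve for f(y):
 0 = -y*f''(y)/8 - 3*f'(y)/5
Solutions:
 f(y) = C1 + C2/y^(19/5)


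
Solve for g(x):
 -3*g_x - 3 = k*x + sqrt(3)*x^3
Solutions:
 g(x) = C1 - k*x^2/6 - sqrt(3)*x^4/12 - x


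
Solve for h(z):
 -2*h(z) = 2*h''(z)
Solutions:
 h(z) = C1*sin(z) + C2*cos(z)


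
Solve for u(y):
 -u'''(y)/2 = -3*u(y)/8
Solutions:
 u(y) = C3*exp(6^(1/3)*y/2) + (C1*sin(2^(1/3)*3^(5/6)*y/4) + C2*cos(2^(1/3)*3^(5/6)*y/4))*exp(-6^(1/3)*y/4)


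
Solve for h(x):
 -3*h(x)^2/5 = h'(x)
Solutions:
 h(x) = 5/(C1 + 3*x)


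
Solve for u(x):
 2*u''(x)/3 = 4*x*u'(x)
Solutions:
 u(x) = C1 + C2*erfi(sqrt(3)*x)


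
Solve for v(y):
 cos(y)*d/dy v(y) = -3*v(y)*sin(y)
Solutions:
 v(y) = C1*cos(y)^3


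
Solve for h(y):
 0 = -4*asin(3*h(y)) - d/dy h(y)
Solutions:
 Integral(1/asin(3*_y), (_y, h(y))) = C1 - 4*y


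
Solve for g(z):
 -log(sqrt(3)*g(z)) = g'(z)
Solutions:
 2*Integral(1/(2*log(_y) + log(3)), (_y, g(z))) = C1 - z


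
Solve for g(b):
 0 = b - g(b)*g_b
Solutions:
 g(b) = -sqrt(C1 + b^2)
 g(b) = sqrt(C1 + b^2)


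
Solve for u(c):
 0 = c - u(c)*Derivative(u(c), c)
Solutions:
 u(c) = -sqrt(C1 + c^2)
 u(c) = sqrt(C1 + c^2)


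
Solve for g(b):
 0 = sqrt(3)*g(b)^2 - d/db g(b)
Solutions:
 g(b) = -1/(C1 + sqrt(3)*b)


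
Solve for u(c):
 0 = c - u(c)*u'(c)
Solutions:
 u(c) = -sqrt(C1 + c^2)
 u(c) = sqrt(C1 + c^2)


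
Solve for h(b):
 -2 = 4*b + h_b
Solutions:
 h(b) = C1 - 2*b^2 - 2*b


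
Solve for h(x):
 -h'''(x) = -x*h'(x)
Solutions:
 h(x) = C1 + Integral(C2*airyai(x) + C3*airybi(x), x)


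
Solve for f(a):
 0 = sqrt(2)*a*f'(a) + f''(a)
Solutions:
 f(a) = C1 + C2*erf(2^(3/4)*a/2)


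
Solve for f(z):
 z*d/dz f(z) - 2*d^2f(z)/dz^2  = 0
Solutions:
 f(z) = C1 + C2*erfi(z/2)


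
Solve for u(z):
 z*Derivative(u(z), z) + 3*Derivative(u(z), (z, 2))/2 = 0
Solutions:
 u(z) = C1 + C2*erf(sqrt(3)*z/3)


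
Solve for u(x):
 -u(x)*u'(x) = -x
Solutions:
 u(x) = -sqrt(C1 + x^2)
 u(x) = sqrt(C1 + x^2)


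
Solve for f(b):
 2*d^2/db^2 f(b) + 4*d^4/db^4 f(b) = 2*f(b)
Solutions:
 f(b) = C1*exp(-sqrt(2)*b/2) + C2*exp(sqrt(2)*b/2) + C3*sin(b) + C4*cos(b)


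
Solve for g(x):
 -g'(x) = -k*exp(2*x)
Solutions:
 g(x) = C1 + k*exp(2*x)/2


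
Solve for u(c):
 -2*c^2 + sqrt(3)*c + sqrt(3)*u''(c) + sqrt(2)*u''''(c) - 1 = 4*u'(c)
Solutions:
 u(c) = C1 + C2*exp(c*(-6*(sqrt(2) + sqrt(sqrt(6)/36 + 2))^(1/3) + sqrt(6)/(sqrt(2) + sqrt(sqrt(6)/36 + 2))^(1/3))/12)*sin(c*(sqrt(2)/(sqrt(2) + sqrt(sqrt(6)/36 + 2))^(1/3) + 2*sqrt(3)*(sqrt(2) + sqrt(sqrt(6)/36 + 2))^(1/3))/4) + C3*exp(c*(-6*(sqrt(2) + sqrt(sqrt(6)/36 + 2))^(1/3) + sqrt(6)/(sqrt(2) + sqrt(sqrt(6)/36 + 2))^(1/3))/12)*cos(c*(sqrt(2)/(sqrt(2) + sqrt(sqrt(6)/36 + 2))^(1/3) + 2*sqrt(3)*(sqrt(2) + sqrt(sqrt(6)/36 + 2))^(1/3))/4) + C4*exp(c*(-sqrt(6)/(6*(sqrt(2) + sqrt(sqrt(6)/36 + 2))^(1/3)) + (sqrt(2) + sqrt(sqrt(6)/36 + 2))^(1/3))) - c^3/6 - c/4


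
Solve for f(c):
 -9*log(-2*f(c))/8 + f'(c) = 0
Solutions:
 -8*Integral(1/(log(-_y) + log(2)), (_y, f(c)))/9 = C1 - c


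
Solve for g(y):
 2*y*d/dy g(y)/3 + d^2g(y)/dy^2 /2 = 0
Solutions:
 g(y) = C1 + C2*erf(sqrt(6)*y/3)


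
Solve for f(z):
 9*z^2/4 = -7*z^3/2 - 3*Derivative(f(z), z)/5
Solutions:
 f(z) = C1 - 35*z^4/24 - 5*z^3/4


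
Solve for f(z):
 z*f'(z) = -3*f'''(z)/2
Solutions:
 f(z) = C1 + Integral(C2*airyai(-2^(1/3)*3^(2/3)*z/3) + C3*airybi(-2^(1/3)*3^(2/3)*z/3), z)


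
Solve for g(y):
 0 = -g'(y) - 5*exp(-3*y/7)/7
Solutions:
 g(y) = C1 + 5*exp(-3*y/7)/3


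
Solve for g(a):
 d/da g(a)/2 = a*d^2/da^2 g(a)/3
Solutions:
 g(a) = C1 + C2*a^(5/2)


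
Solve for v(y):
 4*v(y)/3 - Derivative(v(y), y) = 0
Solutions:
 v(y) = C1*exp(4*y/3)


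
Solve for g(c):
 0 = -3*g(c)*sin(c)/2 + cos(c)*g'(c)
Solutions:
 g(c) = C1/cos(c)^(3/2)


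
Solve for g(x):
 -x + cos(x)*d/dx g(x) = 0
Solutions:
 g(x) = C1 + Integral(x/cos(x), x)


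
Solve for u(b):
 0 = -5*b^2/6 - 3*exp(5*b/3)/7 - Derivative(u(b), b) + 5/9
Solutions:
 u(b) = C1 - 5*b^3/18 + 5*b/9 - 9*exp(5*b/3)/35


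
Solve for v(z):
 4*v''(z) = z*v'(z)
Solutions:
 v(z) = C1 + C2*erfi(sqrt(2)*z/4)


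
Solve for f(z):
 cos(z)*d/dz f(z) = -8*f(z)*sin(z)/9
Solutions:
 f(z) = C1*cos(z)^(8/9)


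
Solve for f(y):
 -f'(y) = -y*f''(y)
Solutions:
 f(y) = C1 + C2*y^2


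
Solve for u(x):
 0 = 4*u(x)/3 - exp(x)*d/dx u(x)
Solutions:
 u(x) = C1*exp(-4*exp(-x)/3)


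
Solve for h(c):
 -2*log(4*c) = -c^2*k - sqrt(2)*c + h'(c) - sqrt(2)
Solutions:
 h(c) = C1 + c^3*k/3 + sqrt(2)*c^2/2 - 2*c*log(c) - c*log(16) + sqrt(2)*c + 2*c


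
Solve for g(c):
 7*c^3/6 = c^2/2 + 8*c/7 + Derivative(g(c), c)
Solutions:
 g(c) = C1 + 7*c^4/24 - c^3/6 - 4*c^2/7


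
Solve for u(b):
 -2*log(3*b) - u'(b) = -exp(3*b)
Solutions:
 u(b) = C1 - 2*b*log(b) + 2*b*(1 - log(3)) + exp(3*b)/3


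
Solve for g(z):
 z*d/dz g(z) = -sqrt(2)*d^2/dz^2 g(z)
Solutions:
 g(z) = C1 + C2*erf(2^(1/4)*z/2)


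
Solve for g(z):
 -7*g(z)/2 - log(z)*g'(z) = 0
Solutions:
 g(z) = C1*exp(-7*li(z)/2)


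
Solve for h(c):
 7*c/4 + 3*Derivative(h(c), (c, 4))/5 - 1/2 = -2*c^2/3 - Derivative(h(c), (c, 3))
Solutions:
 h(c) = C1 + C2*c + C3*c^2 + C4*exp(-5*c/3) - c^5/90 - 19*c^4/480 + 107*c^3/600


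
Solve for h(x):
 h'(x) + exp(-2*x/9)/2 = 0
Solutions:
 h(x) = C1 + 9*exp(-2*x/9)/4


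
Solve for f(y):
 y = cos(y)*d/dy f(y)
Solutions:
 f(y) = C1 + Integral(y/cos(y), y)


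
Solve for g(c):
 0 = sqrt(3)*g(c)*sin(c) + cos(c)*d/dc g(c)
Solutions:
 g(c) = C1*cos(c)^(sqrt(3))


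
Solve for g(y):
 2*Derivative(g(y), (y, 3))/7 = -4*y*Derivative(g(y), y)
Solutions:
 g(y) = C1 + Integral(C2*airyai(-14^(1/3)*y) + C3*airybi(-14^(1/3)*y), y)


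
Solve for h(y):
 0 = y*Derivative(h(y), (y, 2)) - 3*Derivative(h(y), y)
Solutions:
 h(y) = C1 + C2*y^4


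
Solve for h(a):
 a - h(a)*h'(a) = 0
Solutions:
 h(a) = -sqrt(C1 + a^2)
 h(a) = sqrt(C1 + a^2)


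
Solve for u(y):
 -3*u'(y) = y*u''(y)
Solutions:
 u(y) = C1 + C2/y^2


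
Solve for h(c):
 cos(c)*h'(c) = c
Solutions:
 h(c) = C1 + Integral(c/cos(c), c)


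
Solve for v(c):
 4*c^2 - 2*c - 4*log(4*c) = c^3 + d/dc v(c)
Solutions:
 v(c) = C1 - c^4/4 + 4*c^3/3 - c^2 - 4*c*log(c) - c*log(256) + 4*c


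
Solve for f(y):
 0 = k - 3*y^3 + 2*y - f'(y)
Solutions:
 f(y) = C1 + k*y - 3*y^4/4 + y^2


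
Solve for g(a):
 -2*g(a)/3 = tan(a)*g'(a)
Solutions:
 g(a) = C1/sin(a)^(2/3)


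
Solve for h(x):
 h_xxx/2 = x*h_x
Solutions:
 h(x) = C1 + Integral(C2*airyai(2^(1/3)*x) + C3*airybi(2^(1/3)*x), x)


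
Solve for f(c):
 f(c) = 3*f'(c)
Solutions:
 f(c) = C1*exp(c/3)


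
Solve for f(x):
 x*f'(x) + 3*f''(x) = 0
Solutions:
 f(x) = C1 + C2*erf(sqrt(6)*x/6)


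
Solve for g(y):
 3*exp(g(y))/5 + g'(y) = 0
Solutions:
 g(y) = log(1/(C1 + 3*y)) + log(5)


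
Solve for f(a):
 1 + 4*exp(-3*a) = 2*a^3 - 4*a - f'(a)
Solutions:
 f(a) = C1 + a^4/2 - 2*a^2 - a + 4*exp(-3*a)/3


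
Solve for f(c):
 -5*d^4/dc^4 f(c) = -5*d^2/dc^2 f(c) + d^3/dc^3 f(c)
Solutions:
 f(c) = C1 + C2*c + C3*exp(c*(-1 + sqrt(101))/10) + C4*exp(-c*(1 + sqrt(101))/10)


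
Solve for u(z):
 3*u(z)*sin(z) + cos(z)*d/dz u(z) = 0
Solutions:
 u(z) = C1*cos(z)^3


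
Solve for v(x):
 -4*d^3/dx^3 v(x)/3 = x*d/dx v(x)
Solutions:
 v(x) = C1 + Integral(C2*airyai(-6^(1/3)*x/2) + C3*airybi(-6^(1/3)*x/2), x)


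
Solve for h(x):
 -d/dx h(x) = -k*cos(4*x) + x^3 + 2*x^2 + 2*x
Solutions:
 h(x) = C1 + k*sin(4*x)/4 - x^4/4 - 2*x^3/3 - x^2


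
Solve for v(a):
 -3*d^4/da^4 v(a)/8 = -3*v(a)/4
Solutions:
 v(a) = C1*exp(-2^(1/4)*a) + C2*exp(2^(1/4)*a) + C3*sin(2^(1/4)*a) + C4*cos(2^(1/4)*a)


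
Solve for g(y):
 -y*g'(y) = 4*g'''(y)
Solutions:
 g(y) = C1 + Integral(C2*airyai(-2^(1/3)*y/2) + C3*airybi(-2^(1/3)*y/2), y)


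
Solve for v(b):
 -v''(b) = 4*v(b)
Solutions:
 v(b) = C1*sin(2*b) + C2*cos(2*b)


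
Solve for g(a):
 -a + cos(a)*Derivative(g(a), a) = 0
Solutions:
 g(a) = C1 + Integral(a/cos(a), a)


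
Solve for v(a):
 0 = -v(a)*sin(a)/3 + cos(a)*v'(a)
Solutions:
 v(a) = C1/cos(a)^(1/3)


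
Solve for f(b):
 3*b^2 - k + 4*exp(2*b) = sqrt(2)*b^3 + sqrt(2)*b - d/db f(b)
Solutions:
 f(b) = C1 + sqrt(2)*b^4/4 - b^3 + sqrt(2)*b^2/2 + b*k - 2*exp(2*b)


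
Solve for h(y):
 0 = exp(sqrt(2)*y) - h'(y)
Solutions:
 h(y) = C1 + sqrt(2)*exp(sqrt(2)*y)/2


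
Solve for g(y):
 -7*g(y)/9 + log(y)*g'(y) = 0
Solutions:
 g(y) = C1*exp(7*li(y)/9)


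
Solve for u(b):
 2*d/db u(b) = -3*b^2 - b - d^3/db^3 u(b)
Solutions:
 u(b) = C1 + C2*sin(sqrt(2)*b) + C3*cos(sqrt(2)*b) - b^3/2 - b^2/4 + 3*b/2


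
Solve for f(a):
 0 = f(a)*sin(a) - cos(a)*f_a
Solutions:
 f(a) = C1/cos(a)


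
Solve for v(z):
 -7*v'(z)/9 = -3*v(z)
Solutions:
 v(z) = C1*exp(27*z/7)


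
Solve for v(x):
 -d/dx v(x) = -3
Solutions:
 v(x) = C1 + 3*x


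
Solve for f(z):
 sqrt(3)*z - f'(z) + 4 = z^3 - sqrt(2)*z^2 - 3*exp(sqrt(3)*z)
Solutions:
 f(z) = C1 - z^4/4 + sqrt(2)*z^3/3 + sqrt(3)*z^2/2 + 4*z + sqrt(3)*exp(sqrt(3)*z)


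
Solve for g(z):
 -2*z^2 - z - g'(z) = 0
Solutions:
 g(z) = C1 - 2*z^3/3 - z^2/2


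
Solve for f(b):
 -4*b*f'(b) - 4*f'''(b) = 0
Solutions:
 f(b) = C1 + Integral(C2*airyai(-b) + C3*airybi(-b), b)


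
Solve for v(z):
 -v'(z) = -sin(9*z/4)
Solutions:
 v(z) = C1 - 4*cos(9*z/4)/9


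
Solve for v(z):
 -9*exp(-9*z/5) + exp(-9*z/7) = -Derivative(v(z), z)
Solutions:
 v(z) = C1 - 5*exp(-9*z/5) + 7*exp(-9*z/7)/9


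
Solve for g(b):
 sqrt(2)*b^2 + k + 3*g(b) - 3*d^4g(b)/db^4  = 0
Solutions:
 g(b) = C1*exp(-b) + C2*exp(b) + C3*sin(b) + C4*cos(b) - sqrt(2)*b^2/3 - k/3


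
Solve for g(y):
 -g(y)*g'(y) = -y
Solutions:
 g(y) = -sqrt(C1 + y^2)
 g(y) = sqrt(C1 + y^2)


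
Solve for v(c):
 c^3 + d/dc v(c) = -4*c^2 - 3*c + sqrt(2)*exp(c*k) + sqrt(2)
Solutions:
 v(c) = C1 - c^4/4 - 4*c^3/3 - 3*c^2/2 + sqrt(2)*c + sqrt(2)*exp(c*k)/k


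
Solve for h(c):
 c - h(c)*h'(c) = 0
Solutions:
 h(c) = -sqrt(C1 + c^2)
 h(c) = sqrt(C1 + c^2)


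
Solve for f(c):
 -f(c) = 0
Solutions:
 f(c) = 0


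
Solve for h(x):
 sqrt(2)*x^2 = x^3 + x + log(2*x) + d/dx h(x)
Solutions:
 h(x) = C1 - x^4/4 + sqrt(2)*x^3/3 - x^2/2 - x*log(x) - x*log(2) + x


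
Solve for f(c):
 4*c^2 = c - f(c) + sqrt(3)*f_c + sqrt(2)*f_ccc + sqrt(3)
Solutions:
 f(c) = C1*exp(c*(-sqrt(2)*3^(2/3)*(3 + sqrt(2*sqrt(6) + 9))^(1/3) + 2*3^(5/6)/(3 + sqrt(2*sqrt(6) + 9))^(1/3))/12)*sin(c*(2*3^(1/3)/(3 + sqrt(2*sqrt(6) + 9))^(1/3) + sqrt(2)*3^(1/6)*(3 + sqrt(2*sqrt(6) + 9))^(1/3))/4) + C2*exp(c*(-sqrt(2)*3^(2/3)*(3 + sqrt(2*sqrt(6) + 9))^(1/3) + 2*3^(5/6)/(3 + sqrt(2*sqrt(6) + 9))^(1/3))/12)*cos(c*(2*3^(1/3)/(3 + sqrt(2*sqrt(6) + 9))^(1/3) + sqrt(2)*3^(1/6)*(3 + sqrt(2*sqrt(6) + 9))^(1/3))/4) + C3*exp(-c*(-sqrt(2)*3^(2/3)*(3 + sqrt(2*sqrt(6) + 9))^(1/3) + 2*3^(5/6)/(3 + sqrt(2*sqrt(6) + 9))^(1/3))/6) - 4*c^2 - 8*sqrt(3)*c + c - 24 + 2*sqrt(3)


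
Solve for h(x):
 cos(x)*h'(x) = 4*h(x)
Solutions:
 h(x) = C1*(sin(x)^2 + 2*sin(x) + 1)/(sin(x)^2 - 2*sin(x) + 1)


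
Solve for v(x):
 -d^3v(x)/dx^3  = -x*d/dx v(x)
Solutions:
 v(x) = C1 + Integral(C2*airyai(x) + C3*airybi(x), x)


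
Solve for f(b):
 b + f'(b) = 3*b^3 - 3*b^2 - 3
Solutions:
 f(b) = C1 + 3*b^4/4 - b^3 - b^2/2 - 3*b


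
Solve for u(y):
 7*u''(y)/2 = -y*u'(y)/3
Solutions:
 u(y) = C1 + C2*erf(sqrt(21)*y/21)


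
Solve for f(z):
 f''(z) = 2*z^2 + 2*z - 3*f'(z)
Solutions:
 f(z) = C1 + C2*exp(-3*z) + 2*z^3/9 + z^2/9 - 2*z/27


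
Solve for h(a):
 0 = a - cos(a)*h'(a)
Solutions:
 h(a) = C1 + Integral(a/cos(a), a)


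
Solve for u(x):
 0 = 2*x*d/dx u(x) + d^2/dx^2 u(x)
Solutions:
 u(x) = C1 + C2*erf(x)


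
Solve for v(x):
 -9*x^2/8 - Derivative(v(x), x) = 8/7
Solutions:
 v(x) = C1 - 3*x^3/8 - 8*x/7


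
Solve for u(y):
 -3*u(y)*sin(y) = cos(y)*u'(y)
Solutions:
 u(y) = C1*cos(y)^3


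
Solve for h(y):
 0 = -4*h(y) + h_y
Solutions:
 h(y) = C1*exp(4*y)


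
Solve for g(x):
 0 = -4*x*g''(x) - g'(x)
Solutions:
 g(x) = C1 + C2*x^(3/4)


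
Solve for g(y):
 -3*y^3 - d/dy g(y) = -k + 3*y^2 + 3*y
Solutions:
 g(y) = C1 + k*y - 3*y^4/4 - y^3 - 3*y^2/2


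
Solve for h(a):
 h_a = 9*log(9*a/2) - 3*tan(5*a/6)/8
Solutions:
 h(a) = C1 + 9*a*log(a) - 9*a - 9*a*log(2) + 18*a*log(3) + 9*log(cos(5*a/6))/20


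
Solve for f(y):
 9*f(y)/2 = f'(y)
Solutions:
 f(y) = C1*exp(9*y/2)


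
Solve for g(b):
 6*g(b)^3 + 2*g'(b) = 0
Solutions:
 g(b) = -sqrt(2)*sqrt(-1/(C1 - 3*b))/2
 g(b) = sqrt(2)*sqrt(-1/(C1 - 3*b))/2


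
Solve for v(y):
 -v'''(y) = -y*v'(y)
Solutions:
 v(y) = C1 + Integral(C2*airyai(y) + C3*airybi(y), y)


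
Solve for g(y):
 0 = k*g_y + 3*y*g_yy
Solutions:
 g(y) = C1 + y^(1 - re(k)/3)*(C2*sin(log(y)*Abs(im(k))/3) + C3*cos(log(y)*im(k)/3))


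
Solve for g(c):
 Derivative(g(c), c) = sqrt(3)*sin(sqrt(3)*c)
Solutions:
 g(c) = C1 - cos(sqrt(3)*c)


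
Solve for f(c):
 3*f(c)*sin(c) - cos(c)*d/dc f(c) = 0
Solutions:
 f(c) = C1/cos(c)^3


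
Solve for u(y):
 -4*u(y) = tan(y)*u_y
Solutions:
 u(y) = C1/sin(y)^4


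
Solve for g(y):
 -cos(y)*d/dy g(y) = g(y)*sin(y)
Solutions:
 g(y) = C1*cos(y)


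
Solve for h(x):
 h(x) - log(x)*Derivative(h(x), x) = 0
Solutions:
 h(x) = C1*exp(li(x))


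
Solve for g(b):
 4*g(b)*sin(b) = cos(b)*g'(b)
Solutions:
 g(b) = C1/cos(b)^4


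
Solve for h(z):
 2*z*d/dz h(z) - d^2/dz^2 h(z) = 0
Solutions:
 h(z) = C1 + C2*erfi(z)


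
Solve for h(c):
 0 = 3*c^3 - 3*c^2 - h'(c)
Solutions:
 h(c) = C1 + 3*c^4/4 - c^3


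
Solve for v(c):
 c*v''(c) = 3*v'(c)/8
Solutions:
 v(c) = C1 + C2*c^(11/8)


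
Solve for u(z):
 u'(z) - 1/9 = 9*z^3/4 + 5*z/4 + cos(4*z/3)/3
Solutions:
 u(z) = C1 + 9*z^4/16 + 5*z^2/8 + z/9 + sin(4*z/3)/4


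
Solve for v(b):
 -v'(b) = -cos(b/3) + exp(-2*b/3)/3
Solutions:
 v(b) = C1 + 3*sin(b/3) + exp(-2*b/3)/2


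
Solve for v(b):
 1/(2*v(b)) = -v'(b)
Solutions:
 v(b) = -sqrt(C1 - b)
 v(b) = sqrt(C1 - b)


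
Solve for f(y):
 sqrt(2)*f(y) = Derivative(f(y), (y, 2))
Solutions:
 f(y) = C1*exp(-2^(1/4)*y) + C2*exp(2^(1/4)*y)


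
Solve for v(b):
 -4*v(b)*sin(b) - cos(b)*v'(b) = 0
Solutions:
 v(b) = C1*cos(b)^4


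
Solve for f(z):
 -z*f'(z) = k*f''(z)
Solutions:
 f(z) = C1 + C2*sqrt(k)*erf(sqrt(2)*z*sqrt(1/k)/2)


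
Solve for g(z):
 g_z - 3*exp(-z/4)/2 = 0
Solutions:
 g(z) = C1 - 6*exp(-z/4)


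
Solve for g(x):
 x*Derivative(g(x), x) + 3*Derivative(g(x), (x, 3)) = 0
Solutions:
 g(x) = C1 + Integral(C2*airyai(-3^(2/3)*x/3) + C3*airybi(-3^(2/3)*x/3), x)


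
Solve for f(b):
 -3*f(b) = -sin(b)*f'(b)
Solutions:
 f(b) = C1*(cos(b) - 1)^(3/2)/(cos(b) + 1)^(3/2)


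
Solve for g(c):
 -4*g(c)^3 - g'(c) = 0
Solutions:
 g(c) = -sqrt(2)*sqrt(-1/(C1 - 4*c))/2
 g(c) = sqrt(2)*sqrt(-1/(C1 - 4*c))/2


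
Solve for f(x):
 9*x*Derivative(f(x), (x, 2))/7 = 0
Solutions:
 f(x) = C1 + C2*x


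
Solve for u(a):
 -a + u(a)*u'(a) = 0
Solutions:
 u(a) = -sqrt(C1 + a^2)
 u(a) = sqrt(C1 + a^2)


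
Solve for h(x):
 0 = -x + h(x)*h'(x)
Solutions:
 h(x) = -sqrt(C1 + x^2)
 h(x) = sqrt(C1 + x^2)


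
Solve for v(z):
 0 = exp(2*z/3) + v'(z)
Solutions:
 v(z) = C1 - 3*exp(2*z/3)/2


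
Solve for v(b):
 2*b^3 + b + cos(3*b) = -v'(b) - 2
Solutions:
 v(b) = C1 - b^4/2 - b^2/2 - 2*b - sin(3*b)/3


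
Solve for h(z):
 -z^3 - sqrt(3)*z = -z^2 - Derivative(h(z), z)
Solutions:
 h(z) = C1 + z^4/4 - z^3/3 + sqrt(3)*z^2/2


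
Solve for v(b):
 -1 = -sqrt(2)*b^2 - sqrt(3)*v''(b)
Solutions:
 v(b) = C1 + C2*b - sqrt(6)*b^4/36 + sqrt(3)*b^2/6


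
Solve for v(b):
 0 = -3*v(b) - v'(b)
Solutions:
 v(b) = C1*exp(-3*b)


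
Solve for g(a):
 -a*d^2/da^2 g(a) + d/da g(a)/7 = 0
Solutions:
 g(a) = C1 + C2*a^(8/7)


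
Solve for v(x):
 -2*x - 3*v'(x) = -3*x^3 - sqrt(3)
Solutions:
 v(x) = C1 + x^4/4 - x^2/3 + sqrt(3)*x/3


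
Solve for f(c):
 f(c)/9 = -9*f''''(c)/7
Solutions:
 f(c) = (C1*sin(sqrt(2)*7^(1/4)*c/6) + C2*cos(sqrt(2)*7^(1/4)*c/6))*exp(-sqrt(2)*7^(1/4)*c/6) + (C3*sin(sqrt(2)*7^(1/4)*c/6) + C4*cos(sqrt(2)*7^(1/4)*c/6))*exp(sqrt(2)*7^(1/4)*c/6)


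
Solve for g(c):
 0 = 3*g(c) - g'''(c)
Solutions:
 g(c) = C3*exp(3^(1/3)*c) + (C1*sin(3^(5/6)*c/2) + C2*cos(3^(5/6)*c/2))*exp(-3^(1/3)*c/2)


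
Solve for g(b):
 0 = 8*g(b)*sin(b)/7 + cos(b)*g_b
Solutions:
 g(b) = C1*cos(b)^(8/7)


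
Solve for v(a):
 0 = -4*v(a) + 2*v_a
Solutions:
 v(a) = C1*exp(2*a)


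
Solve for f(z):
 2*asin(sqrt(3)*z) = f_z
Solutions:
 f(z) = C1 + 2*z*asin(sqrt(3)*z) + 2*sqrt(3)*sqrt(1 - 3*z^2)/3


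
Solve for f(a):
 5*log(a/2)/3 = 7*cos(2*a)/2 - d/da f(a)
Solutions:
 f(a) = C1 - 5*a*log(a)/3 + 5*a*log(2)/3 + 5*a/3 + 7*sin(2*a)/4


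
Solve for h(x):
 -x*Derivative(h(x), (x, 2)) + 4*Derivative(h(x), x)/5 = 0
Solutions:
 h(x) = C1 + C2*x^(9/5)


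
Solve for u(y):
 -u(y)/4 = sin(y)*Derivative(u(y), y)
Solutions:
 u(y) = C1*(cos(y) + 1)^(1/8)/(cos(y) - 1)^(1/8)


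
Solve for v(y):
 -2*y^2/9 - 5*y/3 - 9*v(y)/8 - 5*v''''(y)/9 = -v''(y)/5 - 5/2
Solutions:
 v(y) = -16*y^2/81 - 40*y/27 + (C1*sin(3*2^(1/4)*5^(3/4)*y*sin(atan(sqrt(246)/2)/2)/10) + C2*cos(3*2^(1/4)*5^(3/4)*y*sin(atan(sqrt(246)/2)/2)/10))*exp(-3*2^(1/4)*5^(3/4)*y*cos(atan(sqrt(246)/2)/2)/10) + (C3*sin(3*2^(1/4)*5^(3/4)*y*sin(atan(sqrt(246)/2)/2)/10) + C4*cos(3*2^(1/4)*5^(3/4)*y*sin(atan(sqrt(246)/2)/2)/10))*exp(3*2^(1/4)*5^(3/4)*y*cos(atan(sqrt(246)/2)/2)/10) + 7844/3645


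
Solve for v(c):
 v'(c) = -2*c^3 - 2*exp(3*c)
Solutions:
 v(c) = C1 - c^4/2 - 2*exp(3*c)/3


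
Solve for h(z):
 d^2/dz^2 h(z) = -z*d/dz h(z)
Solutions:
 h(z) = C1 + C2*erf(sqrt(2)*z/2)


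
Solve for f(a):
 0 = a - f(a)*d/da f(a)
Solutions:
 f(a) = -sqrt(C1 + a^2)
 f(a) = sqrt(C1 + a^2)


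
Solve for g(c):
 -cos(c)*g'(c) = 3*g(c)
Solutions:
 g(c) = C1*(sin(c) - 1)^(3/2)/(sin(c) + 1)^(3/2)


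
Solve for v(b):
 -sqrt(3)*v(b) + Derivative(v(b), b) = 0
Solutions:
 v(b) = C1*exp(sqrt(3)*b)


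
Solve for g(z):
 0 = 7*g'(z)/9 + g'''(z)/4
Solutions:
 g(z) = C1 + C2*sin(2*sqrt(7)*z/3) + C3*cos(2*sqrt(7)*z/3)


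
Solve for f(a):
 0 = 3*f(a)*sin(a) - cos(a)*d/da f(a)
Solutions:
 f(a) = C1/cos(a)^3


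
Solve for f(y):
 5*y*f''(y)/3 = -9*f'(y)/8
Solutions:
 f(y) = C1 + C2*y^(13/40)


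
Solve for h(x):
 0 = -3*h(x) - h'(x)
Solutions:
 h(x) = C1*exp(-3*x)


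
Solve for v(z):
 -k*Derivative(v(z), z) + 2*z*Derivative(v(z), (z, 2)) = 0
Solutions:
 v(z) = C1 + z^(re(k)/2 + 1)*(C2*sin(log(z)*Abs(im(k))/2) + C3*cos(log(z)*im(k)/2))


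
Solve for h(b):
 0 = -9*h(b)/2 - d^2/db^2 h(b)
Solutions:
 h(b) = C1*sin(3*sqrt(2)*b/2) + C2*cos(3*sqrt(2)*b/2)


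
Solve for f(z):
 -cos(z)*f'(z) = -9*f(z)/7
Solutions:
 f(z) = C1*(sin(z) + 1)^(9/14)/(sin(z) - 1)^(9/14)


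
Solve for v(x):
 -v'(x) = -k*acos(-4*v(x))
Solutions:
 Integral(1/acos(-4*_y), (_y, v(x))) = C1 + k*x


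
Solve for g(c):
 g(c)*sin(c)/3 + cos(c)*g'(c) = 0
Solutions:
 g(c) = C1*cos(c)^(1/3)


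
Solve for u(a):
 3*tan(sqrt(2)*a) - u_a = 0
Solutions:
 u(a) = C1 - 3*sqrt(2)*log(cos(sqrt(2)*a))/2


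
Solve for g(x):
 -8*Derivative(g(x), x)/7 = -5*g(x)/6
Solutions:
 g(x) = C1*exp(35*x/48)


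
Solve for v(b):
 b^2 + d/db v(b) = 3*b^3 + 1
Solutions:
 v(b) = C1 + 3*b^4/4 - b^3/3 + b


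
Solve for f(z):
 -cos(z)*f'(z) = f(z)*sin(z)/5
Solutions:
 f(z) = C1*cos(z)^(1/5)


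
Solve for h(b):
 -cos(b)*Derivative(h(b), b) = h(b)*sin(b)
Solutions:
 h(b) = C1*cos(b)


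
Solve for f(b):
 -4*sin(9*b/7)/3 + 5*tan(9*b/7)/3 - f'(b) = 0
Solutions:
 f(b) = C1 - 35*log(cos(9*b/7))/27 + 28*cos(9*b/7)/27


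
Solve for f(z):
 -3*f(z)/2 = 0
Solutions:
 f(z) = 0


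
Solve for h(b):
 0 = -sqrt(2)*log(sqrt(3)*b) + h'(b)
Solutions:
 h(b) = C1 + sqrt(2)*b*log(b) - sqrt(2)*b + sqrt(2)*b*log(3)/2


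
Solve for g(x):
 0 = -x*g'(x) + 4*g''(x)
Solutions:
 g(x) = C1 + C2*erfi(sqrt(2)*x/4)


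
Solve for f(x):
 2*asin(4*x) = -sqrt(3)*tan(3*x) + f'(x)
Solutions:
 f(x) = C1 + 2*x*asin(4*x) + sqrt(1 - 16*x^2)/2 - sqrt(3)*log(cos(3*x))/3


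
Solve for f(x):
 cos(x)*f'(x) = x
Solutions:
 f(x) = C1 + Integral(x/cos(x), x)


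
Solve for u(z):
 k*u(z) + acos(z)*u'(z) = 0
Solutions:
 u(z) = C1*exp(-k*Integral(1/acos(z), z))


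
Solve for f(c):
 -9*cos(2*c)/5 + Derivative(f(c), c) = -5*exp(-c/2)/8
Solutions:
 f(c) = C1 + 9*sin(2*c)/10 + 5*exp(-c/2)/4


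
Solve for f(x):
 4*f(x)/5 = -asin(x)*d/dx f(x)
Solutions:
 f(x) = C1*exp(-4*Integral(1/asin(x), x)/5)


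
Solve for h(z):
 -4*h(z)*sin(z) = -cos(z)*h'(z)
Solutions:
 h(z) = C1/cos(z)^4


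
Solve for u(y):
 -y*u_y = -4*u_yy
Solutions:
 u(y) = C1 + C2*erfi(sqrt(2)*y/4)


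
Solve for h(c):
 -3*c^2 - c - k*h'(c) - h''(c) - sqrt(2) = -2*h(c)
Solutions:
 h(c) = C1*exp(c*(-k + sqrt(k^2 + 8))/2) + C2*exp(-c*(k + sqrt(k^2 + 8))/2) + 3*c^2/2 + 3*c*k/2 + c/2 + 3*k^2/4 + k/4 + sqrt(2)/2 + 3/2


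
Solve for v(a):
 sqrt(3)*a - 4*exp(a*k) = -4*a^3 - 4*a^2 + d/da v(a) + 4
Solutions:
 v(a) = C1 + a^4 + 4*a^3/3 + sqrt(3)*a^2/2 - 4*a - 4*exp(a*k)/k


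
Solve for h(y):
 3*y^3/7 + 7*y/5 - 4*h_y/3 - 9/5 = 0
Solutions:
 h(y) = C1 + 9*y^4/112 + 21*y^2/40 - 27*y/20


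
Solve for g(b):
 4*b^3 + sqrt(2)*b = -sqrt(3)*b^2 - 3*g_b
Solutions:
 g(b) = C1 - b^4/3 - sqrt(3)*b^3/9 - sqrt(2)*b^2/6


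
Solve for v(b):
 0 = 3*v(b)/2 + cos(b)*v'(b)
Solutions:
 v(b) = C1*(sin(b) - 1)^(3/4)/(sin(b) + 1)^(3/4)


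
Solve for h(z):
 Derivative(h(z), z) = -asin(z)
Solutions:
 h(z) = C1 - z*asin(z) - sqrt(1 - z^2)


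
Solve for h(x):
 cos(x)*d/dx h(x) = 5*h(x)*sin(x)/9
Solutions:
 h(x) = C1/cos(x)^(5/9)


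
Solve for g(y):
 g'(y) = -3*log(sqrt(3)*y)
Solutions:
 g(y) = C1 - 3*y*log(y) - 3*y*log(3)/2 + 3*y


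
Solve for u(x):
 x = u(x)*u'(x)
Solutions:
 u(x) = -sqrt(C1 + x^2)
 u(x) = sqrt(C1 + x^2)


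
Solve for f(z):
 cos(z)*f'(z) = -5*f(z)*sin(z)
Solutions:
 f(z) = C1*cos(z)^5


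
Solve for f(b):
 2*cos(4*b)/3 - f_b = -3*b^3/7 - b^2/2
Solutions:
 f(b) = C1 + 3*b^4/28 + b^3/6 + sin(4*b)/6


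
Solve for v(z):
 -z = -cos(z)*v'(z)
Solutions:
 v(z) = C1 + Integral(z/cos(z), z)


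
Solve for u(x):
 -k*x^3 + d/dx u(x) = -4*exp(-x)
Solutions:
 u(x) = C1 + k*x^4/4 + 4*exp(-x)


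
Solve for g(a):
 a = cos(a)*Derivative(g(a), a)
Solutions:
 g(a) = C1 + Integral(a/cos(a), a)


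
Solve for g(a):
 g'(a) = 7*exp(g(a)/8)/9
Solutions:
 g(a) = 8*log(-1/(C1 + 7*a)) + 8*log(72)


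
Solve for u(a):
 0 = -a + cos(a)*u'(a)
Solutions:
 u(a) = C1 + Integral(a/cos(a), a)


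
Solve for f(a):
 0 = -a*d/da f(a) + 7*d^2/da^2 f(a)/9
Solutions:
 f(a) = C1 + C2*erfi(3*sqrt(14)*a/14)


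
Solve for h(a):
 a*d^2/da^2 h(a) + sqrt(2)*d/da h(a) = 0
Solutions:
 h(a) = C1 + C2*a^(1 - sqrt(2))


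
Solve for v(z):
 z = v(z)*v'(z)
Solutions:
 v(z) = -sqrt(C1 + z^2)
 v(z) = sqrt(C1 + z^2)


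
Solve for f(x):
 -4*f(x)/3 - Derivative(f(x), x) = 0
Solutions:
 f(x) = C1*exp(-4*x/3)


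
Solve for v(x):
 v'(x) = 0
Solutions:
 v(x) = C1


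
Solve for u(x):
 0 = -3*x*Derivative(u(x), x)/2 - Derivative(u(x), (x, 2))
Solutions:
 u(x) = C1 + C2*erf(sqrt(3)*x/2)


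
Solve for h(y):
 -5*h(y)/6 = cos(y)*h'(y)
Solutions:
 h(y) = C1*(sin(y) - 1)^(5/12)/(sin(y) + 1)^(5/12)


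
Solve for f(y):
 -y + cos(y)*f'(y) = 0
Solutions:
 f(y) = C1 + Integral(y/cos(y), y)


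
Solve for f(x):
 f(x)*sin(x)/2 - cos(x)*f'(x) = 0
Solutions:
 f(x) = C1/sqrt(cos(x))


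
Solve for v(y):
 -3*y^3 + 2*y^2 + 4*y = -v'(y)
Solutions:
 v(y) = C1 + 3*y^4/4 - 2*y^3/3 - 2*y^2


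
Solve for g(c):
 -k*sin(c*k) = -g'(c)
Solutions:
 g(c) = C1 - cos(c*k)


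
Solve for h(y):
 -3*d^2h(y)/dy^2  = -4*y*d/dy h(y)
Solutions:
 h(y) = C1 + C2*erfi(sqrt(6)*y/3)


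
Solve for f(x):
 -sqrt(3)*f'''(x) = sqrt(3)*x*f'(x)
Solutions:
 f(x) = C1 + Integral(C2*airyai(-x) + C3*airybi(-x), x)


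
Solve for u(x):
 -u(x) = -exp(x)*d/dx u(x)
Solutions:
 u(x) = C1*exp(-exp(-x))


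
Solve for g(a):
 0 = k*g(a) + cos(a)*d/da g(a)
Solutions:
 g(a) = C1*exp(k*(log(sin(a) - 1) - log(sin(a) + 1))/2)


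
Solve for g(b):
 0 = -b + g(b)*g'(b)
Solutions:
 g(b) = -sqrt(C1 + b^2)
 g(b) = sqrt(C1 + b^2)


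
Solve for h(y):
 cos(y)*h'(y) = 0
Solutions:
 h(y) = C1


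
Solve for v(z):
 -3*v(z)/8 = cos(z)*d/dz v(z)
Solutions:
 v(z) = C1*(sin(z) - 1)^(3/16)/(sin(z) + 1)^(3/16)


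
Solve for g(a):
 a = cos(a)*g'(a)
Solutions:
 g(a) = C1 + Integral(a/cos(a), a)


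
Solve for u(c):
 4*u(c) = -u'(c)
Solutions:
 u(c) = C1*exp(-4*c)


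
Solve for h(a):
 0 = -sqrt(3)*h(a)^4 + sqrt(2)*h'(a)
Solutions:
 h(a) = 2^(1/3)*(-1/(C1 + 3*sqrt(6)*a))^(1/3)
 h(a) = 2^(1/3)*(-1/(C1 + sqrt(6)*a))^(1/3)*(-3^(2/3) - 3*3^(1/6)*I)/6
 h(a) = 2^(1/3)*(-1/(C1 + sqrt(6)*a))^(1/3)*(-3^(2/3) + 3*3^(1/6)*I)/6


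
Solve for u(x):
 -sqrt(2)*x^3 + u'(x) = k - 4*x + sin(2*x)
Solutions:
 u(x) = C1 + k*x + sqrt(2)*x^4/4 - 2*x^2 - cos(2*x)/2


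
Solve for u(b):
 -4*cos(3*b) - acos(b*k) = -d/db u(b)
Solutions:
 u(b) = C1 + Piecewise((b*acos(b*k) - sqrt(-b^2*k^2 + 1)/k, Ne(k, 0)), (pi*b/2, True)) + 4*sin(3*b)/3


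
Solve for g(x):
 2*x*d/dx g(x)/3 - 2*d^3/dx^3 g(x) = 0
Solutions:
 g(x) = C1 + Integral(C2*airyai(3^(2/3)*x/3) + C3*airybi(3^(2/3)*x/3), x)


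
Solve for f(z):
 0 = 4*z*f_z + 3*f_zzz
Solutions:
 f(z) = C1 + Integral(C2*airyai(-6^(2/3)*z/3) + C3*airybi(-6^(2/3)*z/3), z)


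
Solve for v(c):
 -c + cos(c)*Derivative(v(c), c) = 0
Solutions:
 v(c) = C1 + Integral(c/cos(c), c)


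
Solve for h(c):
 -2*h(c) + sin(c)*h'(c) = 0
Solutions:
 h(c) = C1*(cos(c) - 1)/(cos(c) + 1)


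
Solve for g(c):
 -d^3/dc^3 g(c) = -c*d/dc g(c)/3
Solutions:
 g(c) = C1 + Integral(C2*airyai(3^(2/3)*c/3) + C3*airybi(3^(2/3)*c/3), c)


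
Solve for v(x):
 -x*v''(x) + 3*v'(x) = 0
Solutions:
 v(x) = C1 + C2*x^4


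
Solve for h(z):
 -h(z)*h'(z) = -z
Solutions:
 h(z) = -sqrt(C1 + z^2)
 h(z) = sqrt(C1 + z^2)


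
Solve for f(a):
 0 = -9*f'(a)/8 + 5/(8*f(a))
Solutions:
 f(a) = -sqrt(C1 + 10*a)/3
 f(a) = sqrt(C1 + 10*a)/3


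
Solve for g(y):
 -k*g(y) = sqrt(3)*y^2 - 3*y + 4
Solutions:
 g(y) = (-sqrt(3)*y^2 + 3*y - 4)/k


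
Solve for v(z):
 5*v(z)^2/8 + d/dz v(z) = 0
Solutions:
 v(z) = 8/(C1 + 5*z)


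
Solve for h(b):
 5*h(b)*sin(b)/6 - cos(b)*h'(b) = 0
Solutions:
 h(b) = C1/cos(b)^(5/6)


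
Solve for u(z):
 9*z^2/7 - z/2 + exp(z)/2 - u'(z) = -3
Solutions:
 u(z) = C1 + 3*z^3/7 - z^2/4 + 3*z + exp(z)/2


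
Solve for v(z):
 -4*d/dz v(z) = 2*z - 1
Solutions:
 v(z) = C1 - z^2/4 + z/4


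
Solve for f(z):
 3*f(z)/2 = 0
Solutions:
 f(z) = 0


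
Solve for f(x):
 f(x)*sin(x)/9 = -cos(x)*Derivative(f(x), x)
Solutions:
 f(x) = C1*cos(x)^(1/9)


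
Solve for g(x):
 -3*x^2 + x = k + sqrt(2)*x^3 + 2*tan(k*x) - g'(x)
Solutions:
 g(x) = C1 + k*x + sqrt(2)*x^4/4 + x^3 - x^2/2 + 2*Piecewise((-log(cos(k*x))/k, Ne(k, 0)), (0, True))


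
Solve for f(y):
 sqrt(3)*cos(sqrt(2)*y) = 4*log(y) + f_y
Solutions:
 f(y) = C1 - 4*y*log(y) + 4*y + sqrt(6)*sin(sqrt(2)*y)/2


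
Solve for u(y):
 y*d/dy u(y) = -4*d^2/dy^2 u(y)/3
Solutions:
 u(y) = C1 + C2*erf(sqrt(6)*y/4)


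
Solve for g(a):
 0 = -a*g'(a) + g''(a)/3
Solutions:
 g(a) = C1 + C2*erfi(sqrt(6)*a/2)


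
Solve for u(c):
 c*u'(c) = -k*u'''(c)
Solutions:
 u(c) = C1 + Integral(C2*airyai(c*(-1/k)^(1/3)) + C3*airybi(c*(-1/k)^(1/3)), c)


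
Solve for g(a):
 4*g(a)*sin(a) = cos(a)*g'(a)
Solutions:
 g(a) = C1/cos(a)^4


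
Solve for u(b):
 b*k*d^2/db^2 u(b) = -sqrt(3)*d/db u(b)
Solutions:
 u(b) = C1 + b^(((re(k) - sqrt(3))*re(k) + im(k)^2)/(re(k)^2 + im(k)^2))*(C2*sin(sqrt(3)*log(b)*Abs(im(k))/(re(k)^2 + im(k)^2)) + C3*cos(sqrt(3)*log(b)*im(k)/(re(k)^2 + im(k)^2)))


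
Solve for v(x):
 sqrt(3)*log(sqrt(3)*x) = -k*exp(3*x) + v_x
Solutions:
 v(x) = C1 + k*exp(3*x)/3 + sqrt(3)*x*log(x) + sqrt(3)*x*(-1 + log(3)/2)


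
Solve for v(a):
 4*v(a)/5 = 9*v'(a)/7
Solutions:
 v(a) = C1*exp(28*a/45)


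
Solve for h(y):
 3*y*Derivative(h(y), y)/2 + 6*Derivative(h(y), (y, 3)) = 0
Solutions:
 h(y) = C1 + Integral(C2*airyai(-2^(1/3)*y/2) + C3*airybi(-2^(1/3)*y/2), y)


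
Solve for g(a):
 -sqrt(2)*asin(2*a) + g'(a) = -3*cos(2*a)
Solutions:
 g(a) = C1 + sqrt(2)*(a*asin(2*a) + sqrt(1 - 4*a^2)/2) - 3*sin(2*a)/2


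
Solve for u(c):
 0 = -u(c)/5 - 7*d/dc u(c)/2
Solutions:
 u(c) = C1*exp(-2*c/35)


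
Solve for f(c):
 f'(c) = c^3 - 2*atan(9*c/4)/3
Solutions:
 f(c) = C1 + c^4/4 - 2*c*atan(9*c/4)/3 + 4*log(81*c^2 + 16)/27


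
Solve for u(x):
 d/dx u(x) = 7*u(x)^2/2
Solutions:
 u(x) = -2/(C1 + 7*x)


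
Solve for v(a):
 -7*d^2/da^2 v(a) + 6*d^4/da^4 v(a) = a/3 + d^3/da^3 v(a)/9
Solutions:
 v(a) = C1 + C2*a + C3*exp(a*(1 - sqrt(13609))/108) + C4*exp(a*(1 + sqrt(13609))/108) - a^3/126 + a^2/2646


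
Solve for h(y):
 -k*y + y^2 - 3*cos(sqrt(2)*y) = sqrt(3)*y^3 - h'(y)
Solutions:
 h(y) = C1 + k*y^2/2 + sqrt(3)*y^4/4 - y^3/3 + 3*sqrt(2)*sin(sqrt(2)*y)/2


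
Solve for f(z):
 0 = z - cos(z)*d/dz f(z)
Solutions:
 f(z) = C1 + Integral(z/cos(z), z)


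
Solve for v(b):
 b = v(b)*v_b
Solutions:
 v(b) = -sqrt(C1 + b^2)
 v(b) = sqrt(C1 + b^2)


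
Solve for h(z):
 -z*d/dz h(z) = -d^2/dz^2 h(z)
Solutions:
 h(z) = C1 + C2*erfi(sqrt(2)*z/2)


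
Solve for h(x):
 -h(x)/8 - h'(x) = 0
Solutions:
 h(x) = C1*exp(-x/8)


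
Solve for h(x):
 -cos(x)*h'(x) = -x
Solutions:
 h(x) = C1 + Integral(x/cos(x), x)


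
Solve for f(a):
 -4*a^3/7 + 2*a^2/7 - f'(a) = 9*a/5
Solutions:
 f(a) = C1 - a^4/7 + 2*a^3/21 - 9*a^2/10


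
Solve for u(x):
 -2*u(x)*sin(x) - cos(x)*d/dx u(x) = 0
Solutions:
 u(x) = C1*cos(x)^2


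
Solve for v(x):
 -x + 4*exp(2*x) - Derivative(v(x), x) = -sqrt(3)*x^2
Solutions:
 v(x) = C1 + sqrt(3)*x^3/3 - x^2/2 + 2*exp(2*x)


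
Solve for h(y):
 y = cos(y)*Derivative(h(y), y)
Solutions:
 h(y) = C1 + Integral(y/cos(y), y)


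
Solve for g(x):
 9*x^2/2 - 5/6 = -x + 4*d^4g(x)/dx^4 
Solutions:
 g(x) = C1 + C2*x + C3*x^2 + C4*x^3 + x^6/320 + x^5/480 - 5*x^4/576


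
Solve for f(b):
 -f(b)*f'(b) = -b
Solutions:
 f(b) = -sqrt(C1 + b^2)
 f(b) = sqrt(C1 + b^2)


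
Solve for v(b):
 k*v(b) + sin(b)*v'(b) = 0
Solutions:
 v(b) = C1*exp(k*(-log(cos(b) - 1) + log(cos(b) + 1))/2)


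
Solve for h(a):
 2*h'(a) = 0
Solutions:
 h(a) = C1


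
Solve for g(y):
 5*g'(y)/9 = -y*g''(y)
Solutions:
 g(y) = C1 + C2*y^(4/9)


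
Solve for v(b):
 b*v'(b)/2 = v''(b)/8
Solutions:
 v(b) = C1 + C2*erfi(sqrt(2)*b)


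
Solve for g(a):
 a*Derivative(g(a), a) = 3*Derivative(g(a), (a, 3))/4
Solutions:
 g(a) = C1 + Integral(C2*airyai(6^(2/3)*a/3) + C3*airybi(6^(2/3)*a/3), a)


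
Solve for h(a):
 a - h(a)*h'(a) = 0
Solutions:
 h(a) = -sqrt(C1 + a^2)
 h(a) = sqrt(C1 + a^2)


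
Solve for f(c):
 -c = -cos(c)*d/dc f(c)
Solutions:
 f(c) = C1 + Integral(c/cos(c), c)


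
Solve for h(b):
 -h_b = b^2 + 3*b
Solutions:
 h(b) = C1 - b^3/3 - 3*b^2/2


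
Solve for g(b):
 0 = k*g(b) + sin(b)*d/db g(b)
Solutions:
 g(b) = C1*exp(k*(-log(cos(b) - 1) + log(cos(b) + 1))/2)


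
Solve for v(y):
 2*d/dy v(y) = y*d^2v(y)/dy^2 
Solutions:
 v(y) = C1 + C2*y^3


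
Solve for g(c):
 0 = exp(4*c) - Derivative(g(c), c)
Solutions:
 g(c) = C1 + exp(4*c)/4


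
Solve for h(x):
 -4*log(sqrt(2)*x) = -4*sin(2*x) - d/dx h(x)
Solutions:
 h(x) = C1 + 4*x*log(x) - 4*x + 2*x*log(2) + 2*cos(2*x)


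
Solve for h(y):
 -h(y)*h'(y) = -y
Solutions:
 h(y) = -sqrt(C1 + y^2)
 h(y) = sqrt(C1 + y^2)


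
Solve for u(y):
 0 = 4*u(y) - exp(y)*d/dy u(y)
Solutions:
 u(y) = C1*exp(-4*exp(-y))


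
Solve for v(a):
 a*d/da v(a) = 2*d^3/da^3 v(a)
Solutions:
 v(a) = C1 + Integral(C2*airyai(2^(2/3)*a/2) + C3*airybi(2^(2/3)*a/2), a)


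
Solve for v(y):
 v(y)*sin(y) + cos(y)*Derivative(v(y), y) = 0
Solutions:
 v(y) = C1*cos(y)


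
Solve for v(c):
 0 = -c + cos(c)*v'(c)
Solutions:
 v(c) = C1 + Integral(c/cos(c), c)


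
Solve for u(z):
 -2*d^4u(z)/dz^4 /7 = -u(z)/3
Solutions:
 u(z) = C1*exp(-6^(3/4)*7^(1/4)*z/6) + C2*exp(6^(3/4)*7^(1/4)*z/6) + C3*sin(6^(3/4)*7^(1/4)*z/6) + C4*cos(6^(3/4)*7^(1/4)*z/6)


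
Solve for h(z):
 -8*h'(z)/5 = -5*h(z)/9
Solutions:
 h(z) = C1*exp(25*z/72)


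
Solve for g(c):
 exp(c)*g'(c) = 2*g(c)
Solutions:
 g(c) = C1*exp(-2*exp(-c))


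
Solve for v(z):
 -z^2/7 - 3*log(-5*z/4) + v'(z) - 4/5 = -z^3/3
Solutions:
 v(z) = C1 - z^4/12 + z^3/21 + 3*z*log(-z) + z*(-6*log(2) - 11/5 + 3*log(5))


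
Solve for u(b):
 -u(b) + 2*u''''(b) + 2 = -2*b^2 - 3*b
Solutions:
 u(b) = C1*exp(-2^(3/4)*b/2) + C2*exp(2^(3/4)*b/2) + C3*sin(2^(3/4)*b/2) + C4*cos(2^(3/4)*b/2) + 2*b^2 + 3*b + 2


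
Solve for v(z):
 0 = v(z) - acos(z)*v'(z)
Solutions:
 v(z) = C1*exp(Integral(1/acos(z), z))


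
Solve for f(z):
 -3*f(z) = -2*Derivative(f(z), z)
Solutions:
 f(z) = C1*exp(3*z/2)


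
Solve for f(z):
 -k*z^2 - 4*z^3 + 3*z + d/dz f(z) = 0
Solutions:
 f(z) = C1 + k*z^3/3 + z^4 - 3*z^2/2


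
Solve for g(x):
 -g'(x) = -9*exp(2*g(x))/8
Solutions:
 g(x) = log(-1/(C1 + 9*x))/2 + log(2)
 g(x) = log(-sqrt(-1/(C1 + 9*x))) + log(2)


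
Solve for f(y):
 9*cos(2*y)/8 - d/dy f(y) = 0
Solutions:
 f(y) = C1 + 9*sin(2*y)/16


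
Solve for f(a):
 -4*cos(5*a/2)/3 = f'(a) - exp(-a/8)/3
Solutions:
 f(a) = C1 - 8*sin(5*a/2)/15 - 8*exp(-a/8)/3


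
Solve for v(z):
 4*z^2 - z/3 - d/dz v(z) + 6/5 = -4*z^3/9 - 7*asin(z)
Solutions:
 v(z) = C1 + z^4/9 + 4*z^3/3 - z^2/6 + 7*z*asin(z) + 6*z/5 + 7*sqrt(1 - z^2)


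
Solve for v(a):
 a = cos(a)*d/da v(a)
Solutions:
 v(a) = C1 + Integral(a/cos(a), a)


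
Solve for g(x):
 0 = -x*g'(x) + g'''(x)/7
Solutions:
 g(x) = C1 + Integral(C2*airyai(7^(1/3)*x) + C3*airybi(7^(1/3)*x), x)


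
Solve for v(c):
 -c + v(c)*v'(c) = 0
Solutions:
 v(c) = -sqrt(C1 + c^2)
 v(c) = sqrt(C1 + c^2)


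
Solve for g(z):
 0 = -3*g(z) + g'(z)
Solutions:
 g(z) = C1*exp(3*z)


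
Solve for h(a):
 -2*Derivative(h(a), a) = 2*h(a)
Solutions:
 h(a) = C1*exp(-a)
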